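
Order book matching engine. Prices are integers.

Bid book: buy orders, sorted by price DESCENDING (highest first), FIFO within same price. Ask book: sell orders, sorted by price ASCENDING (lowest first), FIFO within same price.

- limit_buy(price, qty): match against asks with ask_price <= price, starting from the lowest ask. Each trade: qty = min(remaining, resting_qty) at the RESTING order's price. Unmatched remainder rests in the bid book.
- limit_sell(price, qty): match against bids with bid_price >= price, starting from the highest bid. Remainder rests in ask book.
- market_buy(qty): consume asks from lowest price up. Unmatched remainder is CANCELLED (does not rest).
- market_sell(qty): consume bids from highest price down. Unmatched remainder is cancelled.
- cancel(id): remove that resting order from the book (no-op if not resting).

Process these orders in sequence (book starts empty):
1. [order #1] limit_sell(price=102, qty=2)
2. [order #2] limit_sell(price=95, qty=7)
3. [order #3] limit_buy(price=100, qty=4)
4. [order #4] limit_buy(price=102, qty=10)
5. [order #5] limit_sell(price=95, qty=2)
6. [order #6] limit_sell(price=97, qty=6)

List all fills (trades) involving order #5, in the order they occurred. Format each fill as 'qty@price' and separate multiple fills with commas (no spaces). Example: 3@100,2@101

After op 1 [order #1] limit_sell(price=102, qty=2): fills=none; bids=[-] asks=[#1:2@102]
After op 2 [order #2] limit_sell(price=95, qty=7): fills=none; bids=[-] asks=[#2:7@95 #1:2@102]
After op 3 [order #3] limit_buy(price=100, qty=4): fills=#3x#2:4@95; bids=[-] asks=[#2:3@95 #1:2@102]
After op 4 [order #4] limit_buy(price=102, qty=10): fills=#4x#2:3@95 #4x#1:2@102; bids=[#4:5@102] asks=[-]
After op 5 [order #5] limit_sell(price=95, qty=2): fills=#4x#5:2@102; bids=[#4:3@102] asks=[-]
After op 6 [order #6] limit_sell(price=97, qty=6): fills=#4x#6:3@102; bids=[-] asks=[#6:3@97]

Answer: 2@102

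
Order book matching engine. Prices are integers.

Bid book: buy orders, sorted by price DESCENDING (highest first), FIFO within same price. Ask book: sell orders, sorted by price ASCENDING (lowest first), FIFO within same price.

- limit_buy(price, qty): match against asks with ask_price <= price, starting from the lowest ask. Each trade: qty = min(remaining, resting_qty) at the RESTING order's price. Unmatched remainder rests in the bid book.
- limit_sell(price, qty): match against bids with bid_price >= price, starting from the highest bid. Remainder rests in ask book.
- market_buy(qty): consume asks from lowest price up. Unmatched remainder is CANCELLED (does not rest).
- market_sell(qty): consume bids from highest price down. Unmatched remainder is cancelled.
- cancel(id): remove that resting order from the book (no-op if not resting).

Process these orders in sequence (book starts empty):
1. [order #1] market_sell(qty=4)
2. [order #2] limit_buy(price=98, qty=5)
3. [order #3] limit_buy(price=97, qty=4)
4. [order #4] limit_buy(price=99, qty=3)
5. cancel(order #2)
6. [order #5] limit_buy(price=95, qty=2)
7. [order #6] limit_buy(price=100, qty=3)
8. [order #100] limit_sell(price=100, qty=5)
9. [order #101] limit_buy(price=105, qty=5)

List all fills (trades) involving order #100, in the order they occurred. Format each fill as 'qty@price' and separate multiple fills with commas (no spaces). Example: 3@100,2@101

After op 1 [order #1] market_sell(qty=4): fills=none; bids=[-] asks=[-]
After op 2 [order #2] limit_buy(price=98, qty=5): fills=none; bids=[#2:5@98] asks=[-]
After op 3 [order #3] limit_buy(price=97, qty=4): fills=none; bids=[#2:5@98 #3:4@97] asks=[-]
After op 4 [order #4] limit_buy(price=99, qty=3): fills=none; bids=[#4:3@99 #2:5@98 #3:4@97] asks=[-]
After op 5 cancel(order #2): fills=none; bids=[#4:3@99 #3:4@97] asks=[-]
After op 6 [order #5] limit_buy(price=95, qty=2): fills=none; bids=[#4:3@99 #3:4@97 #5:2@95] asks=[-]
After op 7 [order #6] limit_buy(price=100, qty=3): fills=none; bids=[#6:3@100 #4:3@99 #3:4@97 #5:2@95] asks=[-]
After op 8 [order #100] limit_sell(price=100, qty=5): fills=#6x#100:3@100; bids=[#4:3@99 #3:4@97 #5:2@95] asks=[#100:2@100]
After op 9 [order #101] limit_buy(price=105, qty=5): fills=#101x#100:2@100; bids=[#101:3@105 #4:3@99 #3:4@97 #5:2@95] asks=[-]

Answer: 3@100,2@100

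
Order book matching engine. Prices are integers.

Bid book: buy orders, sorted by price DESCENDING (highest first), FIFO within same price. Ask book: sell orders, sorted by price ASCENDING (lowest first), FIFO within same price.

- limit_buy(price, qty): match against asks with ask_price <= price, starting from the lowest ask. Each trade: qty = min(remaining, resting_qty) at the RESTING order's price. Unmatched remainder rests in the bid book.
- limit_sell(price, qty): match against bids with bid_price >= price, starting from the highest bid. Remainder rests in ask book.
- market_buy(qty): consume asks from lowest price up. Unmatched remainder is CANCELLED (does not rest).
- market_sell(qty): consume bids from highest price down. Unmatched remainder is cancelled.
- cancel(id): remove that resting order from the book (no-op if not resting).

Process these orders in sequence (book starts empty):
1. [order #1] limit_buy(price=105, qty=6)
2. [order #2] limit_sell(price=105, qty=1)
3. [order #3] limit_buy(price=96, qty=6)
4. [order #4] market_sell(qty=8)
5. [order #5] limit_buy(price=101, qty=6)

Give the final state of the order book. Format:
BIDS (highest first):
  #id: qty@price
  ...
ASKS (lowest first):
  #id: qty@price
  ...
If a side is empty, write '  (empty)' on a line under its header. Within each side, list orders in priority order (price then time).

Answer: BIDS (highest first):
  #5: 6@101
  #3: 3@96
ASKS (lowest first):
  (empty)

Derivation:
After op 1 [order #1] limit_buy(price=105, qty=6): fills=none; bids=[#1:6@105] asks=[-]
After op 2 [order #2] limit_sell(price=105, qty=1): fills=#1x#2:1@105; bids=[#1:5@105] asks=[-]
After op 3 [order #3] limit_buy(price=96, qty=6): fills=none; bids=[#1:5@105 #3:6@96] asks=[-]
After op 4 [order #4] market_sell(qty=8): fills=#1x#4:5@105 #3x#4:3@96; bids=[#3:3@96] asks=[-]
After op 5 [order #5] limit_buy(price=101, qty=6): fills=none; bids=[#5:6@101 #3:3@96] asks=[-]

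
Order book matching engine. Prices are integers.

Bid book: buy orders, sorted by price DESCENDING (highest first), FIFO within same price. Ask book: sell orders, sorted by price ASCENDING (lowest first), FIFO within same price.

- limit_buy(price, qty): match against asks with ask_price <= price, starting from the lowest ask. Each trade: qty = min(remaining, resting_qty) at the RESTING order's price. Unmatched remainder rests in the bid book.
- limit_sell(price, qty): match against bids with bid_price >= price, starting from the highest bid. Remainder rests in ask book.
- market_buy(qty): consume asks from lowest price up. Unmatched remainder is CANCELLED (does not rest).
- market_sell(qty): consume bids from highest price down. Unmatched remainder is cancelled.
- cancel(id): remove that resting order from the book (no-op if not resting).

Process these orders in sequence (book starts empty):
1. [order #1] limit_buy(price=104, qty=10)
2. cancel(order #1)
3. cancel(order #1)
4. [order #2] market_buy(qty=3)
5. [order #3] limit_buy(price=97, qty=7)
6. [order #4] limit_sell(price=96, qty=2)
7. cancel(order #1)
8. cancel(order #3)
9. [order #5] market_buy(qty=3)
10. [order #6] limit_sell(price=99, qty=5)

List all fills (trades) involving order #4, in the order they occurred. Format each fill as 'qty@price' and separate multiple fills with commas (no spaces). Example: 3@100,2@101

After op 1 [order #1] limit_buy(price=104, qty=10): fills=none; bids=[#1:10@104] asks=[-]
After op 2 cancel(order #1): fills=none; bids=[-] asks=[-]
After op 3 cancel(order #1): fills=none; bids=[-] asks=[-]
After op 4 [order #2] market_buy(qty=3): fills=none; bids=[-] asks=[-]
After op 5 [order #3] limit_buy(price=97, qty=7): fills=none; bids=[#3:7@97] asks=[-]
After op 6 [order #4] limit_sell(price=96, qty=2): fills=#3x#4:2@97; bids=[#3:5@97] asks=[-]
After op 7 cancel(order #1): fills=none; bids=[#3:5@97] asks=[-]
After op 8 cancel(order #3): fills=none; bids=[-] asks=[-]
After op 9 [order #5] market_buy(qty=3): fills=none; bids=[-] asks=[-]
After op 10 [order #6] limit_sell(price=99, qty=5): fills=none; bids=[-] asks=[#6:5@99]

Answer: 2@97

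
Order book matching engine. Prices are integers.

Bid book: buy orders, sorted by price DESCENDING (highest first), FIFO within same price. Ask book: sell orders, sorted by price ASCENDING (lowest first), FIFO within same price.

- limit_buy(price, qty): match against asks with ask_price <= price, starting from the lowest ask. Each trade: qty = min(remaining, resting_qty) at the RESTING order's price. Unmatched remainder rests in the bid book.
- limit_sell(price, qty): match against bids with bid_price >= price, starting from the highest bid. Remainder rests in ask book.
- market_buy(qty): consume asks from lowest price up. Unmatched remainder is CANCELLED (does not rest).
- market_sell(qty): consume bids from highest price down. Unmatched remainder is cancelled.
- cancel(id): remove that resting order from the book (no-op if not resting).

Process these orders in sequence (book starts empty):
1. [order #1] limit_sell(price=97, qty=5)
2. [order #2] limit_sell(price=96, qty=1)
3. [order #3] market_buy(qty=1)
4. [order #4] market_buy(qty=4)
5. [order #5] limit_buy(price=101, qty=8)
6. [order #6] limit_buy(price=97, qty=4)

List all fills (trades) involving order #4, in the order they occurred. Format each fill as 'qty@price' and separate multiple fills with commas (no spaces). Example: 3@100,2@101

Answer: 4@97

Derivation:
After op 1 [order #1] limit_sell(price=97, qty=5): fills=none; bids=[-] asks=[#1:5@97]
After op 2 [order #2] limit_sell(price=96, qty=1): fills=none; bids=[-] asks=[#2:1@96 #1:5@97]
After op 3 [order #3] market_buy(qty=1): fills=#3x#2:1@96; bids=[-] asks=[#1:5@97]
After op 4 [order #4] market_buy(qty=4): fills=#4x#1:4@97; bids=[-] asks=[#1:1@97]
After op 5 [order #5] limit_buy(price=101, qty=8): fills=#5x#1:1@97; bids=[#5:7@101] asks=[-]
After op 6 [order #6] limit_buy(price=97, qty=4): fills=none; bids=[#5:7@101 #6:4@97] asks=[-]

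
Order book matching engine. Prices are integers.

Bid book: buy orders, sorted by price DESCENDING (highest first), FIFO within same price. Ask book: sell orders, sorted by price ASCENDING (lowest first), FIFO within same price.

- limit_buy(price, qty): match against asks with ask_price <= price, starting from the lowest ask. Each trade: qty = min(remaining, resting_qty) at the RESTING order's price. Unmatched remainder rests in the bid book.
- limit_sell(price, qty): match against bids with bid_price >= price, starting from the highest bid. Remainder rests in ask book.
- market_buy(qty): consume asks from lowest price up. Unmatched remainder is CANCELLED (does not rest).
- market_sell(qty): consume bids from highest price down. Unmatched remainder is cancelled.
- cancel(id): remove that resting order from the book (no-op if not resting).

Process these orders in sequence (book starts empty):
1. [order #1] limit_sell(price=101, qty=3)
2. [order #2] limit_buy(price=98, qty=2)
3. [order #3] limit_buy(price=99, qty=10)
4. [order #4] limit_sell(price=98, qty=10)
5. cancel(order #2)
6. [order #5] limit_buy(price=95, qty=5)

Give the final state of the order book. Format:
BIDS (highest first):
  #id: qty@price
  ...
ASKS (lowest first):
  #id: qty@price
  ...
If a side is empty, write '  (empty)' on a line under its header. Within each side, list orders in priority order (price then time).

Answer: BIDS (highest first):
  #5: 5@95
ASKS (lowest first):
  #1: 3@101

Derivation:
After op 1 [order #1] limit_sell(price=101, qty=3): fills=none; bids=[-] asks=[#1:3@101]
After op 2 [order #2] limit_buy(price=98, qty=2): fills=none; bids=[#2:2@98] asks=[#1:3@101]
After op 3 [order #3] limit_buy(price=99, qty=10): fills=none; bids=[#3:10@99 #2:2@98] asks=[#1:3@101]
After op 4 [order #4] limit_sell(price=98, qty=10): fills=#3x#4:10@99; bids=[#2:2@98] asks=[#1:3@101]
After op 5 cancel(order #2): fills=none; bids=[-] asks=[#1:3@101]
After op 6 [order #5] limit_buy(price=95, qty=5): fills=none; bids=[#5:5@95] asks=[#1:3@101]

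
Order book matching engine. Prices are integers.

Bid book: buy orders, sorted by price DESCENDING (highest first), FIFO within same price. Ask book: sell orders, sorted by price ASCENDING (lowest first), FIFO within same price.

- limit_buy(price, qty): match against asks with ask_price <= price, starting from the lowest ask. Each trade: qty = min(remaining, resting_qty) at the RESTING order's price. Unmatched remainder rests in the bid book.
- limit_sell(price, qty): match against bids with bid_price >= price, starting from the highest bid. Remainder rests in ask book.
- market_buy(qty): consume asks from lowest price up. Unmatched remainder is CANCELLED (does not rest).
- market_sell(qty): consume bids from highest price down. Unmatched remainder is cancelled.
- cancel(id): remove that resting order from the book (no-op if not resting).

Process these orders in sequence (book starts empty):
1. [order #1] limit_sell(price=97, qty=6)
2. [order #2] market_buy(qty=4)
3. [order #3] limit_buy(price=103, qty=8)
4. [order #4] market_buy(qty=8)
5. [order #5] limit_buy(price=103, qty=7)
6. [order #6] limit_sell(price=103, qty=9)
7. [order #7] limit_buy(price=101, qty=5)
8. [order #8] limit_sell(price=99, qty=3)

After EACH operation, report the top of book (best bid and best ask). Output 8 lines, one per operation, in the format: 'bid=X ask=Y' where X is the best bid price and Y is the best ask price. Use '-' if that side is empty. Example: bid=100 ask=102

Answer: bid=- ask=97
bid=- ask=97
bid=103 ask=-
bid=103 ask=-
bid=103 ask=-
bid=103 ask=-
bid=103 ask=-
bid=103 ask=-

Derivation:
After op 1 [order #1] limit_sell(price=97, qty=6): fills=none; bids=[-] asks=[#1:6@97]
After op 2 [order #2] market_buy(qty=4): fills=#2x#1:4@97; bids=[-] asks=[#1:2@97]
After op 3 [order #3] limit_buy(price=103, qty=8): fills=#3x#1:2@97; bids=[#3:6@103] asks=[-]
After op 4 [order #4] market_buy(qty=8): fills=none; bids=[#3:6@103] asks=[-]
After op 5 [order #5] limit_buy(price=103, qty=7): fills=none; bids=[#3:6@103 #5:7@103] asks=[-]
After op 6 [order #6] limit_sell(price=103, qty=9): fills=#3x#6:6@103 #5x#6:3@103; bids=[#5:4@103] asks=[-]
After op 7 [order #7] limit_buy(price=101, qty=5): fills=none; bids=[#5:4@103 #7:5@101] asks=[-]
After op 8 [order #8] limit_sell(price=99, qty=3): fills=#5x#8:3@103; bids=[#5:1@103 #7:5@101] asks=[-]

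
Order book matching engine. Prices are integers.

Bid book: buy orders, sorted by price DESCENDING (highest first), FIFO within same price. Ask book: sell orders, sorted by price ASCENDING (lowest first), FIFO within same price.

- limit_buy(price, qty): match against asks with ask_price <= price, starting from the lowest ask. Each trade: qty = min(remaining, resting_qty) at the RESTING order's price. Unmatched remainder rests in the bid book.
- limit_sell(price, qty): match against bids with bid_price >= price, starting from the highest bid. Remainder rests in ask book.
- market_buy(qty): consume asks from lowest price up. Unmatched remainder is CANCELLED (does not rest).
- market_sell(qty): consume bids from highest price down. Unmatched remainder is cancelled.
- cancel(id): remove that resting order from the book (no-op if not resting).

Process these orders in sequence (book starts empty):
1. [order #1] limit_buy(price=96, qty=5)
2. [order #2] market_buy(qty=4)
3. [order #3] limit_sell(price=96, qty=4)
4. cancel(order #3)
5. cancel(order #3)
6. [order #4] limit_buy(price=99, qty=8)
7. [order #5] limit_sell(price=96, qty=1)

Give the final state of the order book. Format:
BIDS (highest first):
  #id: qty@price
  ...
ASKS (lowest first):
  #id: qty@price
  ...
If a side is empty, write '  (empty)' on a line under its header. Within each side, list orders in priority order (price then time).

After op 1 [order #1] limit_buy(price=96, qty=5): fills=none; bids=[#1:5@96] asks=[-]
After op 2 [order #2] market_buy(qty=4): fills=none; bids=[#1:5@96] asks=[-]
After op 3 [order #3] limit_sell(price=96, qty=4): fills=#1x#3:4@96; bids=[#1:1@96] asks=[-]
After op 4 cancel(order #3): fills=none; bids=[#1:1@96] asks=[-]
After op 5 cancel(order #3): fills=none; bids=[#1:1@96] asks=[-]
After op 6 [order #4] limit_buy(price=99, qty=8): fills=none; bids=[#4:8@99 #1:1@96] asks=[-]
After op 7 [order #5] limit_sell(price=96, qty=1): fills=#4x#5:1@99; bids=[#4:7@99 #1:1@96] asks=[-]

Answer: BIDS (highest first):
  #4: 7@99
  #1: 1@96
ASKS (lowest first):
  (empty)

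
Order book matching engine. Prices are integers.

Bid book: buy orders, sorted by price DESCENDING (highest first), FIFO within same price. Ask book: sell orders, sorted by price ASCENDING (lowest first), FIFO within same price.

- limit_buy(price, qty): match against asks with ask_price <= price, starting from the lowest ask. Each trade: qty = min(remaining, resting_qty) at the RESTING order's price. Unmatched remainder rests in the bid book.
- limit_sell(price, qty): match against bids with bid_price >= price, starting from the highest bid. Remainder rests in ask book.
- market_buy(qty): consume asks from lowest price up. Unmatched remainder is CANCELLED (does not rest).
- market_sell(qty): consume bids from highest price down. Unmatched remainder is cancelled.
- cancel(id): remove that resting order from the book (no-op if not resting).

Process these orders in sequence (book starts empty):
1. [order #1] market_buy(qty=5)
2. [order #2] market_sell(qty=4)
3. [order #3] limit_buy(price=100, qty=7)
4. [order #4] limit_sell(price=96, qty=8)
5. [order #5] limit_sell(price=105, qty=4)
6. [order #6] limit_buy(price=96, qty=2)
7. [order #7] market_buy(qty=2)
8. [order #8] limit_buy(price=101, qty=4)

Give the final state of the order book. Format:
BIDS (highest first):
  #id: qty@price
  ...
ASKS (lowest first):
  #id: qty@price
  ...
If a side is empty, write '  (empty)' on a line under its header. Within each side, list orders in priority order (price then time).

After op 1 [order #1] market_buy(qty=5): fills=none; bids=[-] asks=[-]
After op 2 [order #2] market_sell(qty=4): fills=none; bids=[-] asks=[-]
After op 3 [order #3] limit_buy(price=100, qty=7): fills=none; bids=[#3:7@100] asks=[-]
After op 4 [order #4] limit_sell(price=96, qty=8): fills=#3x#4:7@100; bids=[-] asks=[#4:1@96]
After op 5 [order #5] limit_sell(price=105, qty=4): fills=none; bids=[-] asks=[#4:1@96 #5:4@105]
After op 6 [order #6] limit_buy(price=96, qty=2): fills=#6x#4:1@96; bids=[#6:1@96] asks=[#5:4@105]
After op 7 [order #7] market_buy(qty=2): fills=#7x#5:2@105; bids=[#6:1@96] asks=[#5:2@105]
After op 8 [order #8] limit_buy(price=101, qty=4): fills=none; bids=[#8:4@101 #6:1@96] asks=[#5:2@105]

Answer: BIDS (highest first):
  #8: 4@101
  #6: 1@96
ASKS (lowest first):
  #5: 2@105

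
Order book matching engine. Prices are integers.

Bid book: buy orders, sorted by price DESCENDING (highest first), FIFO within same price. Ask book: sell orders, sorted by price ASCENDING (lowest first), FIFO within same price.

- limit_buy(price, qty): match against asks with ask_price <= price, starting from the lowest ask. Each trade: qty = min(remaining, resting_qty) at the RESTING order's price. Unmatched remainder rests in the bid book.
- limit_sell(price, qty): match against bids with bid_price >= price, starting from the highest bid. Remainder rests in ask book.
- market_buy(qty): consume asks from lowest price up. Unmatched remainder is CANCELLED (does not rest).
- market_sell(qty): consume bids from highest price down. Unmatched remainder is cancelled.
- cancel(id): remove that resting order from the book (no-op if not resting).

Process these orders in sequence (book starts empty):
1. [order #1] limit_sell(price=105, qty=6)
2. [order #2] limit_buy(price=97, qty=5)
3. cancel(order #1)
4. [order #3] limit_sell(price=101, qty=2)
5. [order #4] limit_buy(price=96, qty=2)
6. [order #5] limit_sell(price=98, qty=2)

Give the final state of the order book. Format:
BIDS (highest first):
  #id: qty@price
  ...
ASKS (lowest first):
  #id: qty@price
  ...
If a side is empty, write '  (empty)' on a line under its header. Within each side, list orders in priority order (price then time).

Answer: BIDS (highest first):
  #2: 5@97
  #4: 2@96
ASKS (lowest first):
  #5: 2@98
  #3: 2@101

Derivation:
After op 1 [order #1] limit_sell(price=105, qty=6): fills=none; bids=[-] asks=[#1:6@105]
After op 2 [order #2] limit_buy(price=97, qty=5): fills=none; bids=[#2:5@97] asks=[#1:6@105]
After op 3 cancel(order #1): fills=none; bids=[#2:5@97] asks=[-]
After op 4 [order #3] limit_sell(price=101, qty=2): fills=none; bids=[#2:5@97] asks=[#3:2@101]
After op 5 [order #4] limit_buy(price=96, qty=2): fills=none; bids=[#2:5@97 #4:2@96] asks=[#3:2@101]
After op 6 [order #5] limit_sell(price=98, qty=2): fills=none; bids=[#2:5@97 #4:2@96] asks=[#5:2@98 #3:2@101]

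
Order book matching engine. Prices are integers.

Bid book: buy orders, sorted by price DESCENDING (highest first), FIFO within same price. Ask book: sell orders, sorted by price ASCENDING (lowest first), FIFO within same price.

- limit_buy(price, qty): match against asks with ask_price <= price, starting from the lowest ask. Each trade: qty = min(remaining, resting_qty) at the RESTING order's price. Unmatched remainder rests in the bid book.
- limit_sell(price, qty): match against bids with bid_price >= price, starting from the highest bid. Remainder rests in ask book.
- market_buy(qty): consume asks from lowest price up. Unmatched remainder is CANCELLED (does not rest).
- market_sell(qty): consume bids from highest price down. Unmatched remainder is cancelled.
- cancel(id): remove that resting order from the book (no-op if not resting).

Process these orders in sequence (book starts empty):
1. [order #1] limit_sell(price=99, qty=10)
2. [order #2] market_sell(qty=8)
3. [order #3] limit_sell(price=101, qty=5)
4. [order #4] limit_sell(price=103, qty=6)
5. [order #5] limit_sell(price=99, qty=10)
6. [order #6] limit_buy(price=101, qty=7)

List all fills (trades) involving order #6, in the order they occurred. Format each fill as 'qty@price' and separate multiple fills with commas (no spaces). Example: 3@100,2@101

Answer: 7@99

Derivation:
After op 1 [order #1] limit_sell(price=99, qty=10): fills=none; bids=[-] asks=[#1:10@99]
After op 2 [order #2] market_sell(qty=8): fills=none; bids=[-] asks=[#1:10@99]
After op 3 [order #3] limit_sell(price=101, qty=5): fills=none; bids=[-] asks=[#1:10@99 #3:5@101]
After op 4 [order #4] limit_sell(price=103, qty=6): fills=none; bids=[-] asks=[#1:10@99 #3:5@101 #4:6@103]
After op 5 [order #5] limit_sell(price=99, qty=10): fills=none; bids=[-] asks=[#1:10@99 #5:10@99 #3:5@101 #4:6@103]
After op 6 [order #6] limit_buy(price=101, qty=7): fills=#6x#1:7@99; bids=[-] asks=[#1:3@99 #5:10@99 #3:5@101 #4:6@103]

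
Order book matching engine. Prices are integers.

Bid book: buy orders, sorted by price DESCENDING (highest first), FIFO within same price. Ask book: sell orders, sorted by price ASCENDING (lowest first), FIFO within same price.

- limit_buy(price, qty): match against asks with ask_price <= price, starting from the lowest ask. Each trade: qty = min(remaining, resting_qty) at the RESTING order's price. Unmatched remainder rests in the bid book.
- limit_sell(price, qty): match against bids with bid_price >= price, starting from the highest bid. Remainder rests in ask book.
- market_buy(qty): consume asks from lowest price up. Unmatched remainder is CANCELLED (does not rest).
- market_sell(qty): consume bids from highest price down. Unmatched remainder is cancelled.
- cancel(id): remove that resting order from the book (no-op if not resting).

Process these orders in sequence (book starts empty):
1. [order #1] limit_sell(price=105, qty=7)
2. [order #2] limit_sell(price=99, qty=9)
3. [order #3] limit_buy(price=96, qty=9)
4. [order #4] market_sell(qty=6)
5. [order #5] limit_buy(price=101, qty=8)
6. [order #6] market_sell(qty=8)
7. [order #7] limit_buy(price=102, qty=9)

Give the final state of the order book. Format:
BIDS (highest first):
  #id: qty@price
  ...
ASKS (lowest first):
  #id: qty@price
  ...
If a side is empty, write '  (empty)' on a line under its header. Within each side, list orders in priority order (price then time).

Answer: BIDS (highest first):
  #7: 8@102
ASKS (lowest first):
  #1: 7@105

Derivation:
After op 1 [order #1] limit_sell(price=105, qty=7): fills=none; bids=[-] asks=[#1:7@105]
After op 2 [order #2] limit_sell(price=99, qty=9): fills=none; bids=[-] asks=[#2:9@99 #1:7@105]
After op 3 [order #3] limit_buy(price=96, qty=9): fills=none; bids=[#3:9@96] asks=[#2:9@99 #1:7@105]
After op 4 [order #4] market_sell(qty=6): fills=#3x#4:6@96; bids=[#3:3@96] asks=[#2:9@99 #1:7@105]
After op 5 [order #5] limit_buy(price=101, qty=8): fills=#5x#2:8@99; bids=[#3:3@96] asks=[#2:1@99 #1:7@105]
After op 6 [order #6] market_sell(qty=8): fills=#3x#6:3@96; bids=[-] asks=[#2:1@99 #1:7@105]
After op 7 [order #7] limit_buy(price=102, qty=9): fills=#7x#2:1@99; bids=[#7:8@102] asks=[#1:7@105]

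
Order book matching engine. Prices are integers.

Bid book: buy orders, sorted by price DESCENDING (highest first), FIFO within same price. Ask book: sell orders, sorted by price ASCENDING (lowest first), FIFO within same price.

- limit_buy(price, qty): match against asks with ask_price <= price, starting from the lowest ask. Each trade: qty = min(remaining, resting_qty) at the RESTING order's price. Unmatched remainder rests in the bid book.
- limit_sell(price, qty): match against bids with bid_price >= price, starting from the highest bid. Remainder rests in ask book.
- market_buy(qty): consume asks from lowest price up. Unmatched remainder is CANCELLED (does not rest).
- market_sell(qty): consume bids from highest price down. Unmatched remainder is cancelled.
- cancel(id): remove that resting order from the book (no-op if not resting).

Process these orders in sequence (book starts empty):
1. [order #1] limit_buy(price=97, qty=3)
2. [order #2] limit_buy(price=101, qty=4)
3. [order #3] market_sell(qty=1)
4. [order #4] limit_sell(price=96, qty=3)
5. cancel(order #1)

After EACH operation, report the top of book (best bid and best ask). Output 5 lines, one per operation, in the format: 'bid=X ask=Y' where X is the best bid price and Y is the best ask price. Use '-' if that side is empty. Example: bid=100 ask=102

Answer: bid=97 ask=-
bid=101 ask=-
bid=101 ask=-
bid=97 ask=-
bid=- ask=-

Derivation:
After op 1 [order #1] limit_buy(price=97, qty=3): fills=none; bids=[#1:3@97] asks=[-]
After op 2 [order #2] limit_buy(price=101, qty=4): fills=none; bids=[#2:4@101 #1:3@97] asks=[-]
After op 3 [order #3] market_sell(qty=1): fills=#2x#3:1@101; bids=[#2:3@101 #1:3@97] asks=[-]
After op 4 [order #4] limit_sell(price=96, qty=3): fills=#2x#4:3@101; bids=[#1:3@97] asks=[-]
After op 5 cancel(order #1): fills=none; bids=[-] asks=[-]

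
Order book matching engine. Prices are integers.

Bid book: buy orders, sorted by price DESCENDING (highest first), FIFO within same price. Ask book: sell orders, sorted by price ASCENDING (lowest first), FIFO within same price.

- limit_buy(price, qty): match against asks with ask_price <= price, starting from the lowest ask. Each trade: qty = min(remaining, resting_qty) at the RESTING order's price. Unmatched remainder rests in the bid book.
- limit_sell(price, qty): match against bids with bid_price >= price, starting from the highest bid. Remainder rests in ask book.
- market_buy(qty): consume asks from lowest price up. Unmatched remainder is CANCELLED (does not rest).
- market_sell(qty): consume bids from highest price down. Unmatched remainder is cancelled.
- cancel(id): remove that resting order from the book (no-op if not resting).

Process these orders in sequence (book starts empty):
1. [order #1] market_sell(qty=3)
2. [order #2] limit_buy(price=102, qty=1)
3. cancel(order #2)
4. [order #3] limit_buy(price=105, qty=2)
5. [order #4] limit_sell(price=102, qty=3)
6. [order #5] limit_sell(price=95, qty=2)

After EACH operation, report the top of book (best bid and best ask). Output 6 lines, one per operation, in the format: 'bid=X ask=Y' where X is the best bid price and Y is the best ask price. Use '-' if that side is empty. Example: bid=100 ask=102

Answer: bid=- ask=-
bid=102 ask=-
bid=- ask=-
bid=105 ask=-
bid=- ask=102
bid=- ask=95

Derivation:
After op 1 [order #1] market_sell(qty=3): fills=none; bids=[-] asks=[-]
After op 2 [order #2] limit_buy(price=102, qty=1): fills=none; bids=[#2:1@102] asks=[-]
After op 3 cancel(order #2): fills=none; bids=[-] asks=[-]
After op 4 [order #3] limit_buy(price=105, qty=2): fills=none; bids=[#3:2@105] asks=[-]
After op 5 [order #4] limit_sell(price=102, qty=3): fills=#3x#4:2@105; bids=[-] asks=[#4:1@102]
After op 6 [order #5] limit_sell(price=95, qty=2): fills=none; bids=[-] asks=[#5:2@95 #4:1@102]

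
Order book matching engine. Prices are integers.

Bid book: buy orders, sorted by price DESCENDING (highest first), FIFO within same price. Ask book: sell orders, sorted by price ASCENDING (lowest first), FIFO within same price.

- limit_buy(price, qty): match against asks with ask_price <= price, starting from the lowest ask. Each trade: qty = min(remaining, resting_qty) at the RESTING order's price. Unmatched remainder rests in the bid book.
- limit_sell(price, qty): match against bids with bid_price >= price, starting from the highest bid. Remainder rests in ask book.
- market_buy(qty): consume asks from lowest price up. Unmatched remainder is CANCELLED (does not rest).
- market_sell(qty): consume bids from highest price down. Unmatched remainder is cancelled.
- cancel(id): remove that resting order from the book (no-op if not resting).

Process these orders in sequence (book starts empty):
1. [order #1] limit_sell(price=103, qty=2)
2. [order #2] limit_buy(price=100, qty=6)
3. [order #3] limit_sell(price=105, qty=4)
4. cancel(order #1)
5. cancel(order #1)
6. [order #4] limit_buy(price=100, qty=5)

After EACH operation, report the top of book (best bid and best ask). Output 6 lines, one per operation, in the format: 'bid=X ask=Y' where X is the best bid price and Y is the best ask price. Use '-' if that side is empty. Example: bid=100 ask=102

After op 1 [order #1] limit_sell(price=103, qty=2): fills=none; bids=[-] asks=[#1:2@103]
After op 2 [order #2] limit_buy(price=100, qty=6): fills=none; bids=[#2:6@100] asks=[#1:2@103]
After op 3 [order #3] limit_sell(price=105, qty=4): fills=none; bids=[#2:6@100] asks=[#1:2@103 #3:4@105]
After op 4 cancel(order #1): fills=none; bids=[#2:6@100] asks=[#3:4@105]
After op 5 cancel(order #1): fills=none; bids=[#2:6@100] asks=[#3:4@105]
After op 6 [order #4] limit_buy(price=100, qty=5): fills=none; bids=[#2:6@100 #4:5@100] asks=[#3:4@105]

Answer: bid=- ask=103
bid=100 ask=103
bid=100 ask=103
bid=100 ask=105
bid=100 ask=105
bid=100 ask=105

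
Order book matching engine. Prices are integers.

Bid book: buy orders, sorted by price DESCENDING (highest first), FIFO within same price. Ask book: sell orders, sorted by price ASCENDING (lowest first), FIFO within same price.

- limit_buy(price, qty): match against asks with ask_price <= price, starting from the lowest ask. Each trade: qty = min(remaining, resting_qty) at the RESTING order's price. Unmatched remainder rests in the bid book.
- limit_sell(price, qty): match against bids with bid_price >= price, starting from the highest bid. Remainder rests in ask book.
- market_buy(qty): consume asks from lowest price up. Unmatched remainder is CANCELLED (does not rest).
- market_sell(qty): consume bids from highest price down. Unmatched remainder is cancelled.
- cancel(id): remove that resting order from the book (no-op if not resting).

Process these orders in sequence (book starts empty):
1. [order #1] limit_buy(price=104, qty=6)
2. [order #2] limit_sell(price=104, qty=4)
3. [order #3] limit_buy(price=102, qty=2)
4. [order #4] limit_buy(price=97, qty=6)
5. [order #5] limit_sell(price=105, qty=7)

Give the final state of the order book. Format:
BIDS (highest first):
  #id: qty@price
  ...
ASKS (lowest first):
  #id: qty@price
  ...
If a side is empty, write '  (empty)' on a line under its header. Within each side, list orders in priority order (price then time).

After op 1 [order #1] limit_buy(price=104, qty=6): fills=none; bids=[#1:6@104] asks=[-]
After op 2 [order #2] limit_sell(price=104, qty=4): fills=#1x#2:4@104; bids=[#1:2@104] asks=[-]
After op 3 [order #3] limit_buy(price=102, qty=2): fills=none; bids=[#1:2@104 #3:2@102] asks=[-]
After op 4 [order #4] limit_buy(price=97, qty=6): fills=none; bids=[#1:2@104 #3:2@102 #4:6@97] asks=[-]
After op 5 [order #5] limit_sell(price=105, qty=7): fills=none; bids=[#1:2@104 #3:2@102 #4:6@97] asks=[#5:7@105]

Answer: BIDS (highest first):
  #1: 2@104
  #3: 2@102
  #4: 6@97
ASKS (lowest first):
  #5: 7@105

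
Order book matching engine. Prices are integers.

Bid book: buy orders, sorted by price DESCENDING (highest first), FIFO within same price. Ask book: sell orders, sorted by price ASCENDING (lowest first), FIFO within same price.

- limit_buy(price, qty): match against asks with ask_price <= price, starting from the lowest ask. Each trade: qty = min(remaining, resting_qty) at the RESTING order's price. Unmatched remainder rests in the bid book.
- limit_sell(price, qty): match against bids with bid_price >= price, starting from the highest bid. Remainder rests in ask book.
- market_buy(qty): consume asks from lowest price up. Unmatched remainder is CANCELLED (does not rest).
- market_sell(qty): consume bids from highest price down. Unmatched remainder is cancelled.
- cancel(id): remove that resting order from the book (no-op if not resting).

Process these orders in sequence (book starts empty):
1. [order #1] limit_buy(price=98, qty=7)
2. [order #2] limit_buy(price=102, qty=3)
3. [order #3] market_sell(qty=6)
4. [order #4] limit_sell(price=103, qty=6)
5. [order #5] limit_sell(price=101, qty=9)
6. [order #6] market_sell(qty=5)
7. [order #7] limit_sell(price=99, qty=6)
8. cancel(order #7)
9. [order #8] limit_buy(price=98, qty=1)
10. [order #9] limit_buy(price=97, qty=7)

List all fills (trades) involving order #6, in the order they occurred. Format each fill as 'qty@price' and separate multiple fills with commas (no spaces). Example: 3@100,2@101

Answer: 4@98

Derivation:
After op 1 [order #1] limit_buy(price=98, qty=7): fills=none; bids=[#1:7@98] asks=[-]
After op 2 [order #2] limit_buy(price=102, qty=3): fills=none; bids=[#2:3@102 #1:7@98] asks=[-]
After op 3 [order #3] market_sell(qty=6): fills=#2x#3:3@102 #1x#3:3@98; bids=[#1:4@98] asks=[-]
After op 4 [order #4] limit_sell(price=103, qty=6): fills=none; bids=[#1:4@98] asks=[#4:6@103]
After op 5 [order #5] limit_sell(price=101, qty=9): fills=none; bids=[#1:4@98] asks=[#5:9@101 #4:6@103]
After op 6 [order #6] market_sell(qty=5): fills=#1x#6:4@98; bids=[-] asks=[#5:9@101 #4:6@103]
After op 7 [order #7] limit_sell(price=99, qty=6): fills=none; bids=[-] asks=[#7:6@99 #5:9@101 #4:6@103]
After op 8 cancel(order #7): fills=none; bids=[-] asks=[#5:9@101 #4:6@103]
After op 9 [order #8] limit_buy(price=98, qty=1): fills=none; bids=[#8:1@98] asks=[#5:9@101 #4:6@103]
After op 10 [order #9] limit_buy(price=97, qty=7): fills=none; bids=[#8:1@98 #9:7@97] asks=[#5:9@101 #4:6@103]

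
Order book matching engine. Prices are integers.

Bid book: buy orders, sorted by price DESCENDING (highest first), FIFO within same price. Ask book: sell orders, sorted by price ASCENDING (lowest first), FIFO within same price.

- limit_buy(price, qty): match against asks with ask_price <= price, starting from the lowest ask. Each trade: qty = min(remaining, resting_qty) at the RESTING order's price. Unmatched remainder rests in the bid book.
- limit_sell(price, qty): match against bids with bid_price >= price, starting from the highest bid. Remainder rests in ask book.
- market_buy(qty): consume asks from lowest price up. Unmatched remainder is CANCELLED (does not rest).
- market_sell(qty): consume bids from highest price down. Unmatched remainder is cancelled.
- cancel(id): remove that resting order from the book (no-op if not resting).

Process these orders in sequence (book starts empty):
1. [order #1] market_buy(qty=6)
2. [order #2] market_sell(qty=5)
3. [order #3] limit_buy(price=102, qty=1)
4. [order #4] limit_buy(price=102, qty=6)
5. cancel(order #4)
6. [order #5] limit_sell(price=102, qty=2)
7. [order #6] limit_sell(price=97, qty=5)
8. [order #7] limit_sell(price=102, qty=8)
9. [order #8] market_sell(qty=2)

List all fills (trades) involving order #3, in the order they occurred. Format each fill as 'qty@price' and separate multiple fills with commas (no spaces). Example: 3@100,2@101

After op 1 [order #1] market_buy(qty=6): fills=none; bids=[-] asks=[-]
After op 2 [order #2] market_sell(qty=5): fills=none; bids=[-] asks=[-]
After op 3 [order #3] limit_buy(price=102, qty=1): fills=none; bids=[#3:1@102] asks=[-]
After op 4 [order #4] limit_buy(price=102, qty=6): fills=none; bids=[#3:1@102 #4:6@102] asks=[-]
After op 5 cancel(order #4): fills=none; bids=[#3:1@102] asks=[-]
After op 6 [order #5] limit_sell(price=102, qty=2): fills=#3x#5:1@102; bids=[-] asks=[#5:1@102]
After op 7 [order #6] limit_sell(price=97, qty=5): fills=none; bids=[-] asks=[#6:5@97 #5:1@102]
After op 8 [order #7] limit_sell(price=102, qty=8): fills=none; bids=[-] asks=[#6:5@97 #5:1@102 #7:8@102]
After op 9 [order #8] market_sell(qty=2): fills=none; bids=[-] asks=[#6:5@97 #5:1@102 #7:8@102]

Answer: 1@102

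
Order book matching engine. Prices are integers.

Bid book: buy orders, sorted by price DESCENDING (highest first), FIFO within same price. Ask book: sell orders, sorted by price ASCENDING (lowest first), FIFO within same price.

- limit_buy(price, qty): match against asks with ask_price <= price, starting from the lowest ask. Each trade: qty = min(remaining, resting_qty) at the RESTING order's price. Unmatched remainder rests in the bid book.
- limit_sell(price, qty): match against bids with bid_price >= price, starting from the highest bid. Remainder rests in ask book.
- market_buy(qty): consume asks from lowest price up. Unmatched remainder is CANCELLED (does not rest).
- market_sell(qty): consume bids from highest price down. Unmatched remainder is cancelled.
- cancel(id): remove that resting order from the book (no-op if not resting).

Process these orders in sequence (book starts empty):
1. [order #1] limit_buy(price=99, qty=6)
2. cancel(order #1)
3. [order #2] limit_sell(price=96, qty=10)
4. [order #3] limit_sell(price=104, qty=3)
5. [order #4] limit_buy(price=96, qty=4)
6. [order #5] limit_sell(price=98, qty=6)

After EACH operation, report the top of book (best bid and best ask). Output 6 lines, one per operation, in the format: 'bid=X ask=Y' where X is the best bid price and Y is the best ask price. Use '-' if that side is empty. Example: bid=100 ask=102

After op 1 [order #1] limit_buy(price=99, qty=6): fills=none; bids=[#1:6@99] asks=[-]
After op 2 cancel(order #1): fills=none; bids=[-] asks=[-]
After op 3 [order #2] limit_sell(price=96, qty=10): fills=none; bids=[-] asks=[#2:10@96]
After op 4 [order #3] limit_sell(price=104, qty=3): fills=none; bids=[-] asks=[#2:10@96 #3:3@104]
After op 5 [order #4] limit_buy(price=96, qty=4): fills=#4x#2:4@96; bids=[-] asks=[#2:6@96 #3:3@104]
After op 6 [order #5] limit_sell(price=98, qty=6): fills=none; bids=[-] asks=[#2:6@96 #5:6@98 #3:3@104]

Answer: bid=99 ask=-
bid=- ask=-
bid=- ask=96
bid=- ask=96
bid=- ask=96
bid=- ask=96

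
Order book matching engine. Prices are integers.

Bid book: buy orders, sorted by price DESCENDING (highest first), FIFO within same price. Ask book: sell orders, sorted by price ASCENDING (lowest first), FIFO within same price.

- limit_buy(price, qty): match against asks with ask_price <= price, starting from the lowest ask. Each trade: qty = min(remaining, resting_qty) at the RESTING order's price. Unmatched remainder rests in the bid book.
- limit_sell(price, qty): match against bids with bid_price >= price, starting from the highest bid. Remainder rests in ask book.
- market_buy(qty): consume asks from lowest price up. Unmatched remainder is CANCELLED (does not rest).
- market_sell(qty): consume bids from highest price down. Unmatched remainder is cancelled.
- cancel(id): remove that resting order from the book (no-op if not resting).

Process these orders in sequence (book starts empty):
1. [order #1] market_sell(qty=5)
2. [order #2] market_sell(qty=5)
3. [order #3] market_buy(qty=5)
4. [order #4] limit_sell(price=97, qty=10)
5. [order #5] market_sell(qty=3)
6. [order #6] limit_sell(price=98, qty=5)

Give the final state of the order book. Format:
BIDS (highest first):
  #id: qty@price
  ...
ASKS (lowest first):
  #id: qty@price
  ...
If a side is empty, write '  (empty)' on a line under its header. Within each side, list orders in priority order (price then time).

Answer: BIDS (highest first):
  (empty)
ASKS (lowest first):
  #4: 10@97
  #6: 5@98

Derivation:
After op 1 [order #1] market_sell(qty=5): fills=none; bids=[-] asks=[-]
After op 2 [order #2] market_sell(qty=5): fills=none; bids=[-] asks=[-]
After op 3 [order #3] market_buy(qty=5): fills=none; bids=[-] asks=[-]
After op 4 [order #4] limit_sell(price=97, qty=10): fills=none; bids=[-] asks=[#4:10@97]
After op 5 [order #5] market_sell(qty=3): fills=none; bids=[-] asks=[#4:10@97]
After op 6 [order #6] limit_sell(price=98, qty=5): fills=none; bids=[-] asks=[#4:10@97 #6:5@98]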